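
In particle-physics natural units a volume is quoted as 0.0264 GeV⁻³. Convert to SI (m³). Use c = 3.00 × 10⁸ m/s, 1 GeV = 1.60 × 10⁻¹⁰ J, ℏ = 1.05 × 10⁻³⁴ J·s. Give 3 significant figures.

Volume is [L]³ = [E]⁻³·(ℏc)³.
1 GeV⁻³ → (ℏc)³ × (1 GeV in J)⁻³ = 7.63 × 10⁻⁴⁸ m³.
Result: 0.0264 × 7.63 × 10⁻⁴⁸ = 2.01 × 10⁻⁴⁹ m³.

2.01 × 10⁻⁴⁹ m³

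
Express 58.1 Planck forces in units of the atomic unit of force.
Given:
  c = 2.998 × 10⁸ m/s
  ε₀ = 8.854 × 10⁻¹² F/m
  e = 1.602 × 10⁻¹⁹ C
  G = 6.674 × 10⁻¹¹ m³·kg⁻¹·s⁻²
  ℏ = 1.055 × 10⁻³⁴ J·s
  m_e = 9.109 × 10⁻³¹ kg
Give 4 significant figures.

Planck force: F_P = c⁴/G = 1.210 × 10⁴⁴ N
atomic unit of force: F_au = E_h/a₀ = m_e²e⁶/((4πε₀)³ℏ⁴) = 8.220 × 10⁻⁸ N
58.1 × 1.210 × 10⁴⁴ / 8.220 × 10⁻⁸ = 8.556 × 10⁵²

8.556 × 10⁵²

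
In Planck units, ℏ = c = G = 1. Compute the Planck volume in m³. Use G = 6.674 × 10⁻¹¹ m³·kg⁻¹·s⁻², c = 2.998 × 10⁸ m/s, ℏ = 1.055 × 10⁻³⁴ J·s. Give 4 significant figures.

From ℏ = c = G = 1 the volume scale is V_P = (ℏG/c³)^(3/2).
  = √(1.784 × 10⁻²⁰⁹)
  = 4.224 × 10⁻¹⁰⁵ m³

4.224 × 10⁻¹⁰⁵ m³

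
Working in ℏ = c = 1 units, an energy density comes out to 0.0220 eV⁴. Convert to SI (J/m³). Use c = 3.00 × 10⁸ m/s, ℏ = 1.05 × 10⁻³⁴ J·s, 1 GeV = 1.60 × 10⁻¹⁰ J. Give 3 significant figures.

[E]/[L]³ = [E]⁴/(ℏc)³; restore (ℏc)⁻³.
1 GeV⁴ → 1/(ℏc)³ × (1 GeV in J)⁴ = 2.10 × 10³⁷ J/m³.
Convert the energy scale: 0.0220 eV⁴ = 2.20 × 10⁻³⁸ GeV⁴.
Result: 2.20 × 10⁻³⁸ × 2.10 × 10³⁷ = 0.461 J/m³.

0.461 J/m³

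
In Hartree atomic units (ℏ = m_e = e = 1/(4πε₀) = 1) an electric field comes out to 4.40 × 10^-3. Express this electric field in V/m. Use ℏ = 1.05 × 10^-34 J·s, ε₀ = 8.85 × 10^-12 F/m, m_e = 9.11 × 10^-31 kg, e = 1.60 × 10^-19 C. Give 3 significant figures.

2.29 × 10^9 V/m

One atomic unit of electric field: E_au = E_h/(e a₀) = m_e²e⁵/((4πε₀)³ℏ⁴) = 5.20 × 10^11 V/m.
4.40 × 10^-3 × 5.20 × 10^11 V/m = 2.29 × 10^9 V/m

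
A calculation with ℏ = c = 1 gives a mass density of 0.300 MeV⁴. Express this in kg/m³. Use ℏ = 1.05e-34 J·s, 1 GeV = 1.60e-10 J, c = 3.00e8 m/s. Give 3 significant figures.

6.99e7 kg/m³

Mass density is [E]/(c²[L]³) = [E]⁴/(ℏ³c⁵).
1 GeV⁴ → 1/(ℏ³c⁵) × (1 GeV in J)⁴ = 2.33e20 kg/m³.
Convert the energy scale: 0.300 MeV⁴ = 3.00e-13 GeV⁴.
Result: 3.00e-13 × 2.33e20 = 6.99e7 kg/m³.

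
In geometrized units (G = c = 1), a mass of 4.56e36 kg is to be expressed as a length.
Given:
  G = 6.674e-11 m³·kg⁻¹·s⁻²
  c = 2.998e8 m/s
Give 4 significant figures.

In G = c = 1 units mass has dimensions of length; the conversion factor is G/c².
4.56e36 kg × (G/c²) = 3.386e9 m

3.386e9 m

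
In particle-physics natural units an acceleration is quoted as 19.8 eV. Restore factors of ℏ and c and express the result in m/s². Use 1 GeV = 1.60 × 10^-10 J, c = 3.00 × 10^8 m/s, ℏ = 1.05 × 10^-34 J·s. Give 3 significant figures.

Acceleration is [L]/[T]² = c·[E]/ℏ.
1 GeV → c/ℏ × (1 GeV in J) = 4.57 × 10^32 m/s².
Convert the energy scale: 19.8 eV = 1.98 × 10^-8 GeV.
Result: 1.98 × 10^-8 × 4.57 × 10^32 = 9.05 × 10^24 m/s².

9.05 × 10^24 m/s²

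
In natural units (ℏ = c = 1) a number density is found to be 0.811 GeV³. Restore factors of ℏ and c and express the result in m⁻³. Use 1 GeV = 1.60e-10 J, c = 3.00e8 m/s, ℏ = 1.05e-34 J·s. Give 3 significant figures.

Number density is [L]⁻³ = [E]³/(ℏc)³.
1 GeV³ → 1/(ℏc)³ × (1 GeV in J)³ = 1.31e47 m⁻³.
Result: 0.811 × 1.31e47 = 1.06e47 m⁻³.

1.06e47 m⁻³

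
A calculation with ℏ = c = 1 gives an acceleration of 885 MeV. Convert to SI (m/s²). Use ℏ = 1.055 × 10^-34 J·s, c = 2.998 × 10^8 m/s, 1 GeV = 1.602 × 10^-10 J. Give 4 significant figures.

Acceleration is [L]/[T]² = c·[E]/ℏ.
1 GeV → c/ℏ × (1 GeV in J) = 4.552 × 10^32 m/s².
Convert the energy scale: 885 MeV = 0.885 GeV.
Result: 0.885 × 4.552 × 10^32 = 4.029 × 10^32 m/s².

4.029 × 10^32 m/s²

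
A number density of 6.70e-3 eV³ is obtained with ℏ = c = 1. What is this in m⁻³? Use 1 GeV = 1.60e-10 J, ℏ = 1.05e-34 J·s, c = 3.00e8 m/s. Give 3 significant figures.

8.78e17 m⁻³

Number density is [L]⁻³ = [E]³/(ℏc)³.
1 GeV³ → 1/(ℏc)³ × (1 GeV in J)³ = 1.31e47 m⁻³.
Convert the energy scale: 6.70e-3 eV³ = 6.70e-30 GeV³.
Result: 6.70e-30 × 1.31e47 = 8.78e17 m⁻³.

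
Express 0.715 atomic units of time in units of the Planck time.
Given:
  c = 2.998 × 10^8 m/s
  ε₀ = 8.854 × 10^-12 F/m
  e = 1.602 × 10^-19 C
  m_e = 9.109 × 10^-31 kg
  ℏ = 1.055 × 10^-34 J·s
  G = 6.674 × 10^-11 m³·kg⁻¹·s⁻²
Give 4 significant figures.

atomic unit of time: τ_au = (4πε₀)²ℏ³/(m_e e⁴) = 2.423 × 10^-17 s
Planck time: t_P = √(ℏG/c⁵) = 5.392 × 10^-44 s
0.715 × 2.423 × 10^-17 / 5.392 × 10^-44 = 3.213 × 10^26

3.213 × 10^26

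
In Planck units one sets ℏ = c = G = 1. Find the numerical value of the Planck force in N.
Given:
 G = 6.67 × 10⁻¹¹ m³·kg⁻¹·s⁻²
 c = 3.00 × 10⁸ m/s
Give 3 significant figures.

F_P = c⁴/G
  = 8.10 × 10³³ / 6.67 × 10⁻¹¹
  = 1.21 × 10⁴⁴ N

1.21 × 10⁴⁴ N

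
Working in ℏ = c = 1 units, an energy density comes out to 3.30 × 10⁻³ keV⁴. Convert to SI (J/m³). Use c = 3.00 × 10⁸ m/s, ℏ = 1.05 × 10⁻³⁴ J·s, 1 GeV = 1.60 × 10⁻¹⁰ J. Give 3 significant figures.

6.92 × 10¹⁰ J/m³

[E]/[L]³ = [E]⁴/(ℏc)³; restore (ℏc)⁻³.
1 GeV⁴ → 1/(ℏc)³ × (1 GeV in J)⁴ = 2.10 × 10³⁷ J/m³.
Convert the energy scale: 3.30 × 10⁻³ keV⁴ = 3.30 × 10⁻²⁷ GeV⁴.
Result: 3.30 × 10⁻²⁷ × 2.10 × 10³⁷ = 6.92 × 10¹⁰ J/m³.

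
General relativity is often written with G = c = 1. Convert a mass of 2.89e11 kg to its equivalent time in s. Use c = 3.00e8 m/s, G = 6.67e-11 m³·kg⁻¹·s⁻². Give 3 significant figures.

7.14e-25 s

Mass → time via G/c³.
2.89e11 kg × (G/c³) = 7.14e-25 s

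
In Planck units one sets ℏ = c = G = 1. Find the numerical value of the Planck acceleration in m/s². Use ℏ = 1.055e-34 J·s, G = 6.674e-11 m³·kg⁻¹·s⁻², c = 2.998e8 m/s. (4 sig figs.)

5.560e51 m/s²

a_P = √(c⁷/(ℏG))
  = √(3.092e103)
  = 5.560e51 m/s²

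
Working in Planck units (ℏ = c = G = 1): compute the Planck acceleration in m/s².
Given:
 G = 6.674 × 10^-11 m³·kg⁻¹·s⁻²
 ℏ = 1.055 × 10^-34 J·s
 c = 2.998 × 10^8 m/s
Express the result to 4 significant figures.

From ℏ = c = G = 1 the acceleration scale is a_P = √(c⁷/(ℏG)).
  = √(3.092 × 10^103)
  = 5.560 × 10^51 m/s²

5.560 × 10^51 m/s²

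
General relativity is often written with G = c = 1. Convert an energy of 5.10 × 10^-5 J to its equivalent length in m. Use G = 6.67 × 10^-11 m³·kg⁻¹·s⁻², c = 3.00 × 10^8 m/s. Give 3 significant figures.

Energy → length via G/c⁴.
5.10 × 10^-5 J × (G/c⁴) = 4.20 × 10^-49 m

4.20 × 10^-49 m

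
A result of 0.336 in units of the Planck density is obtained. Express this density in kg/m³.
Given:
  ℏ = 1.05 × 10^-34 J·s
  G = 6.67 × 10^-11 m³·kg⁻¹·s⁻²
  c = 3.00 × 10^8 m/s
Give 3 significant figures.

1.75 × 10^96 kg/m³

One Planck density: ρ_P = c⁵/(ℏG²) = 5.20 × 10^96 kg/m³.
0.336 × 5.20 × 10^96 kg/m³ = 1.75 × 10^96 kg/m³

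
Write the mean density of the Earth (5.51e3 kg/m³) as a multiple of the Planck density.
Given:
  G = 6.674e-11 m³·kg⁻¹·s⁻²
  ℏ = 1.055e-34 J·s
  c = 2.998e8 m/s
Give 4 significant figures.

Planck density: ρ_P = c⁵/(ℏG²) = 5.154e96 kg/m³.
5.51e3 / 5.154e96 = 1.069e-93

1.069e-93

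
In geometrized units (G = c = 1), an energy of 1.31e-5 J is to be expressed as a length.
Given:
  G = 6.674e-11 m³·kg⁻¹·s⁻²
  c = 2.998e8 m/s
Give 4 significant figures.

Energy → length via G/c⁴.
1.31e-5 J × (G/c⁴) = 1.082e-49 m

1.082e-49 m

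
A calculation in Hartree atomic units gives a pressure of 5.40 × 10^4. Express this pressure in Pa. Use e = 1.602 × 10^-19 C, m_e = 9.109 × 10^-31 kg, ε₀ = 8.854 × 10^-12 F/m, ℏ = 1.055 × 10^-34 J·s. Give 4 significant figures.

One atomic unit of pressure: P_au = E_h/a₀³ = m_e⁴e¹⁰/((4πε₀)⁵ℏ⁸) = 2.929 × 10^13 Pa.
5.40 × 10^4 × 2.929 × 10^13 Pa = 1.582 × 10^18 Pa

1.582 × 10^18 Pa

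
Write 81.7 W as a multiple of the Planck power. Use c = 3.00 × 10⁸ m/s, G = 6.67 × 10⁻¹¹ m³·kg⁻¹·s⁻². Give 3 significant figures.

2.24 × 10⁻⁵¹

Planck power: P_P = c⁵/G = 3.64 × 10⁵² W.
81.7 / 3.64 × 10⁵² = 2.24 × 10⁻⁵¹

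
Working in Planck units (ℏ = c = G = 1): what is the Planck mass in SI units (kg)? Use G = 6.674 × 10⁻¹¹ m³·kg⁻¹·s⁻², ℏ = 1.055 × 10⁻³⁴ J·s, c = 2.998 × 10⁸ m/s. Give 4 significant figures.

2.177 × 10⁻⁸ kg

Dimensional analysis gives m_P = √(ℏc/G).
  = √(4.739 × 10⁻¹⁶)
  = 2.177 × 10⁻⁸ kg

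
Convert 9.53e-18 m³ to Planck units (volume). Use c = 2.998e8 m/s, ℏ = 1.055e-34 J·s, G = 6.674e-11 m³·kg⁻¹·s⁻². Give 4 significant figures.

2.256e87

Planck volume: V_P = (ℏG/c³)^(3/2) = 4.224e-105 m³.
9.53e-18 / 4.224e-105 = 2.256e87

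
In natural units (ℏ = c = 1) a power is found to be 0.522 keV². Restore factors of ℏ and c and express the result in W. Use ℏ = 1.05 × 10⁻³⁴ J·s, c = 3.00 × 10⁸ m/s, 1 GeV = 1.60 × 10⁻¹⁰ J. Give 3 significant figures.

Power is [E]/[T] = [E]²/ℏ.
1 GeV² → 1/ℏ × (1 GeV in J)² = 2.44 × 10¹⁴ W.
Convert the energy scale: 0.522 keV² = 5.22 × 10⁻¹³ GeV².
Result: 5.22 × 10⁻¹³ × 2.44 × 10¹⁴ = 127 W.

127 W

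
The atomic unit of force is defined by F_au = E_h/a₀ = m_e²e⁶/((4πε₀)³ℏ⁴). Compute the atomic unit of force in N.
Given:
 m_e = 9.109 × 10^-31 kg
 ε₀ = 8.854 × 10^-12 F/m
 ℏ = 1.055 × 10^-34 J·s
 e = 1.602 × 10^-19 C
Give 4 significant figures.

F_au = E_h/a₀ = m_e²e⁶/((4πε₀)³ℏ⁴)
E_h = 4.354 × 10^-18 J
a₀ = 5.297 × 10^-11 m
E_h/a₀ = 8.220 × 10^-8 N

8.220 × 10^-8 N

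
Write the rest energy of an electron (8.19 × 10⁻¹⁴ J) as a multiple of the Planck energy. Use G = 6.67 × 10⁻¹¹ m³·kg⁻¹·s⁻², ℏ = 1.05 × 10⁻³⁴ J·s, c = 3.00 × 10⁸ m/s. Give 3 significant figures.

Planck energy: E_P = √(ℏc⁵/G) = 1.96 × 10⁹ J.
8.19 × 10⁻¹⁴ / 1.96 × 10⁹ = 4.19 × 10⁻²³

4.19 × 10⁻²³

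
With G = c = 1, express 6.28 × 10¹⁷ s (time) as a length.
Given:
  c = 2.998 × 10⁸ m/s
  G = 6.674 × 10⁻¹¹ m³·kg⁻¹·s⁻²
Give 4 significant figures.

Time → length via c.
6.28 × 10¹⁷ s × (c) = 1.883 × 10²⁶ m

1.883 × 10²⁶ m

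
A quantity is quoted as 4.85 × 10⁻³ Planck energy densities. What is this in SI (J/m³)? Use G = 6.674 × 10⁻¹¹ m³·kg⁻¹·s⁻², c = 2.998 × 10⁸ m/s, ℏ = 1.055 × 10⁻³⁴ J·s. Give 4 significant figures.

One Planck energy density: u_P = c⁷/(ℏG²) = 4.632 × 10¹¹³ J/m³.
4.85 × 10⁻³ × 4.632 × 10¹¹³ J/m³ = 2.247 × 10¹¹¹ J/m³

2.247 × 10¹¹¹ J/m³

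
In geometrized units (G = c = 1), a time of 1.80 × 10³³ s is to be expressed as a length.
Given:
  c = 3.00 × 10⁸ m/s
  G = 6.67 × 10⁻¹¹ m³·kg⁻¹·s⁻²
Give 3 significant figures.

Time → length via c.
1.80 × 10³³ s × (c) = 5.40 × 10⁴¹ m

5.40 × 10⁴¹ m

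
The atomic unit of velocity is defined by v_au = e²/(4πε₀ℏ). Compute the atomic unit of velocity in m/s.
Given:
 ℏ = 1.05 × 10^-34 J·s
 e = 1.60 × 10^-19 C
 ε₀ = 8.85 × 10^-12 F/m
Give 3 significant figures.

2.19 × 10^6 m/s

v_au = e²/(4πε₀ℏ)
  = 2.56 × 10^-38 / 1.17 × 10^-44
  = 2.19 × 10^6 m/s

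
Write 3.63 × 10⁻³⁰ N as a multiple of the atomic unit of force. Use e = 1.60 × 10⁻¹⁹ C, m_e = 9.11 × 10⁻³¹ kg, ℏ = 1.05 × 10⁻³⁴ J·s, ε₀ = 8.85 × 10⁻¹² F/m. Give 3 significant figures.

4.36 × 10⁻²³

atomic unit of force: F_au = E_h/a₀ = m_e²e⁶/((4πε₀)³ℏ⁴) = 8.33 × 10⁻⁸ N.
3.63 × 10⁻³⁰ / 8.33 × 10⁻⁸ = 4.36 × 10⁻²³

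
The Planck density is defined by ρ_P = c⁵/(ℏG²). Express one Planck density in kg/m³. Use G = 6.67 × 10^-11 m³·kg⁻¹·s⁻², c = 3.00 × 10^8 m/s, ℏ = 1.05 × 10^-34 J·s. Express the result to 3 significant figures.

5.20 × 10^96 kg/m³

ρ_P = c⁵/(ℏG²)
  = 2.43 × 10^42 / 4.67 × 10^-55
  = 5.20 × 10^96 kg/m³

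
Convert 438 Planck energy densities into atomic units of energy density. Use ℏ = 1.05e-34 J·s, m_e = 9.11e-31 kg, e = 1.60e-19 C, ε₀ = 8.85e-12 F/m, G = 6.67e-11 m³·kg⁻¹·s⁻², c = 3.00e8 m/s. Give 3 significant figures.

Planck energy density: u_P = c⁷/(ℏG²) = 4.68e113 J/m³
atomic unit of energy density: u_au = E_h/a₀³ = m_e⁴e¹⁰/((4πε₀)⁵ℏ⁸) = 3.01e13 J/m³
438 × 4.68e113 / 3.01e13 = 6.81e102

6.81e102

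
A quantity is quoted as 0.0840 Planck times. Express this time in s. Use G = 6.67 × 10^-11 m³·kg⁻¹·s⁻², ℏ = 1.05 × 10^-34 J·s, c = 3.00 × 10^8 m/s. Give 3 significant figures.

One Planck time: t_P = √(ℏG/c⁵) = 5.37 × 10^-44 s.
0.0840 × 5.37 × 10^-44 s = 4.51 × 10^-45 s

4.51 × 10^-45 s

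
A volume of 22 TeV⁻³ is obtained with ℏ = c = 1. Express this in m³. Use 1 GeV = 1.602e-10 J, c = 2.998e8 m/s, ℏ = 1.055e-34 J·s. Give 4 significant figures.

Volume is [L]³ = [E]⁻³·(ℏc)³.
1 GeV⁻³ → (ℏc)³ × (1 GeV in J)⁻³ = 7.696e-48 m³.
Convert the energy scale: 22 TeV⁻³ = 2.20e-8 GeV⁻³.
Result: 2.20e-8 × 7.696e-48 = 1.693e-55 m³.

1.693e-55 m³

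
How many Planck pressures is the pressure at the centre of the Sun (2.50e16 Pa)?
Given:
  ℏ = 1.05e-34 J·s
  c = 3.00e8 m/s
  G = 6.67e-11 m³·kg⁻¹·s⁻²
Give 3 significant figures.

Planck pressure: p_P = c⁷/(ℏG²) = 4.68e113 Pa.
2.50e16 / 4.68e113 = 5.34e-98

5.34e-98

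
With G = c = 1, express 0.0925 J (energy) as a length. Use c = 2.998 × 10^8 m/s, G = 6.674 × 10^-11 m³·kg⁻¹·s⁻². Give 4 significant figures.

7.642 × 10^-46 m

Energy → length via G/c⁴.
0.0925 J × (G/c⁴) = 7.642 × 10^-46 m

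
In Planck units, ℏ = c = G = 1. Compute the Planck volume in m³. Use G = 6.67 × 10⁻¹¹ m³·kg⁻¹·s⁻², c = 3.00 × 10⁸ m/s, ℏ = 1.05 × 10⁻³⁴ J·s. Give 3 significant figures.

The unique combination of the constants set to 1 with dimensions of volume is V_P = (ℏG/c³)^(3/2).
  = √(1.75 × 10⁻²⁰⁹)
  = 4.18 × 10⁻¹⁰⁵ m³

4.18 × 10⁻¹⁰⁵ m³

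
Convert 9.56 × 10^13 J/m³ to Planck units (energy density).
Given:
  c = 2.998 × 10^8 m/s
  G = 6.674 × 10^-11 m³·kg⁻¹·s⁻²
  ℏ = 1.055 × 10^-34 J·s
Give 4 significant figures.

2.064 × 10^-100

Planck energy density: u_P = c⁷/(ℏG²) = 4.632 × 10^113 J/m³.
9.56 × 10^13 / 4.632 × 10^113 = 2.064 × 10^-100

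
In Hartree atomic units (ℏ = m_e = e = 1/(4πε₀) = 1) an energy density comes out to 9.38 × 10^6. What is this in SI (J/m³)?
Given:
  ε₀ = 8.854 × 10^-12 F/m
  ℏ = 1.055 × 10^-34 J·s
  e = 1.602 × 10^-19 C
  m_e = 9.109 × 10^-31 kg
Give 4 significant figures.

2.748 × 10^20 J/m³

One atomic unit of energy density: u_au = E_h/a₀³ = m_e⁴e¹⁰/((4πε₀)⁵ℏ⁸) = 2.929 × 10^13 J/m³.
9.38 × 10^6 × 2.929 × 10^13 J/m³ = 2.748 × 10^20 J/m³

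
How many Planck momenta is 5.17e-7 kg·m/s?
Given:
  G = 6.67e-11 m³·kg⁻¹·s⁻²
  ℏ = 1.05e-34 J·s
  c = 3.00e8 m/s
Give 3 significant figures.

7.93e-8

Planck momentum: p_P = √(ℏc³/G) = 6.52 kg·m/s.
5.17e-7 / 6.52 = 7.93e-8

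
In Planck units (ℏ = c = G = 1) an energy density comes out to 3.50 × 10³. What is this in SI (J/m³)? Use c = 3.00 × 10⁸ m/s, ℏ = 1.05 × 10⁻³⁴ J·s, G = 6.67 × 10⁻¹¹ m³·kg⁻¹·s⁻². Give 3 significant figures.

One Planck energy density: u_P = c⁷/(ℏG²) = 4.68 × 10¹¹³ J/m³.
3.50 × 10³ × 4.68 × 10¹¹³ J/m³ = 1.64 × 10¹¹⁷ J/m³

1.64 × 10¹¹⁷ J/m³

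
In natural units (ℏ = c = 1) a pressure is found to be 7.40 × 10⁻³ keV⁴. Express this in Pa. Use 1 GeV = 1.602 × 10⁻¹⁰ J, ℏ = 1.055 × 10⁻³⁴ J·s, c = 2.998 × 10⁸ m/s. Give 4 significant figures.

1.540 × 10¹¹ Pa

Pressure is [E]/[L]³ = [E]⁴/(ℏc)³.
1 GeV⁴ → 1/(ℏc)³ × (1 GeV in J)⁴ = 2.082 × 10³⁷ Pa.
Convert the energy scale: 7.40 × 10⁻³ keV⁴ = 7.40 × 10⁻²⁷ GeV⁴.
Result: 7.40 × 10⁻²⁷ × 2.082 × 10³⁷ = 1.540 × 10¹¹ Pa.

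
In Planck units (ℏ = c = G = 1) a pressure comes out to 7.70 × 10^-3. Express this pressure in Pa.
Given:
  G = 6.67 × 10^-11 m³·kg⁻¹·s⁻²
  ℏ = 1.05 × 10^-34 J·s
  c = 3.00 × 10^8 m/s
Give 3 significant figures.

One Planck pressure: p_P = c⁷/(ℏG²) = 4.68 × 10^113 Pa.
7.70 × 10^-3 × 4.68 × 10^113 Pa = 3.60 × 10^111 Pa

3.60 × 10^111 Pa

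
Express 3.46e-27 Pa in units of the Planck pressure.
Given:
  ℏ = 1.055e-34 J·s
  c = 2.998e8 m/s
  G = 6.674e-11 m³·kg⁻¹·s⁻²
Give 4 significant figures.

Planck pressure: p_P = c⁷/(ℏG²) = 4.632e113 Pa.
3.46e-27 / 4.632e113 = 7.469e-141

7.469e-141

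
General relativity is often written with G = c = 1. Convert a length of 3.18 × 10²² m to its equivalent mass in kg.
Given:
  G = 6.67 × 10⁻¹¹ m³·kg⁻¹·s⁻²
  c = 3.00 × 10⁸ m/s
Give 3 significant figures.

Length → mass via c²/G.
3.18 × 10²² m × (c²/G) = 4.29 × 10⁴⁹ kg

4.29 × 10⁴⁹ kg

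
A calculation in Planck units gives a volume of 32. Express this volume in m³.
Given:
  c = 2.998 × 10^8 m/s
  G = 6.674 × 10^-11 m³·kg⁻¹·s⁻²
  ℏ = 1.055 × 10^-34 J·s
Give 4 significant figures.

One Planck volume: V_P = (ℏG/c³)^(3/2) = 4.224 × 10^-105 m³.
32 × 4.224 × 10^-105 m³ = 1.352 × 10^-103 m³

1.352 × 10^-103 m³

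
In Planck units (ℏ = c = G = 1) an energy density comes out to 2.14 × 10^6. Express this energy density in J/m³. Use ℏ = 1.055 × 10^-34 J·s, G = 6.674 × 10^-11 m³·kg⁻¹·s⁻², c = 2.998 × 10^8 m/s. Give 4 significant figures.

One Planck energy density: u_P = c⁷/(ℏG²) = 4.632 × 10^113 J/m³.
2.14 × 10^6 × 4.632 × 10^113 J/m³ = 9.913 × 10^119 J/m³

9.913 × 10^119 J/m³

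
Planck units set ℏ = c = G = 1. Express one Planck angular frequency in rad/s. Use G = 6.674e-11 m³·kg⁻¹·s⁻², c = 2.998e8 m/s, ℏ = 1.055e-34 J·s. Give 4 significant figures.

1.855e43 rad/s

Dimensional analysis gives ω_P = √(c⁵/(ℏG)).
  = √(3.440e86)
  = 1.855e43 rad/s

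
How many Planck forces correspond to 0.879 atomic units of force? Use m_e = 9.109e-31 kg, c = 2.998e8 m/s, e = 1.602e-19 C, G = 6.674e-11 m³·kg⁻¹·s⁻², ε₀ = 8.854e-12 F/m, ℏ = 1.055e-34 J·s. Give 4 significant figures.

5.969e-52

atomic unit of force: F_au = E_h/a₀ = m_e²e⁶/((4πε₀)³ℏ⁴) = 8.220e-8 N
Planck force: F_P = c⁴/G = 1.210e44 N
0.879 × 8.220e-8 / 1.210e44 = 5.969e-52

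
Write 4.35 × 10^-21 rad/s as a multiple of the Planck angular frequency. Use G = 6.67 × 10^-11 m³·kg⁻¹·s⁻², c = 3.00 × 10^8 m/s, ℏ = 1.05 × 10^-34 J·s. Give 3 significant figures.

Planck angular frequency: ω_P = √(c⁵/(ℏG)) = 1.86 × 10^43 rad/s.
4.35 × 10^-21 / 1.86 × 10^43 = 2.34 × 10^-64

2.34 × 10^-64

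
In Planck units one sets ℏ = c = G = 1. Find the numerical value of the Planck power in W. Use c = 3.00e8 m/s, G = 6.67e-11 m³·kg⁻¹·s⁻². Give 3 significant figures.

P_P = c⁵/G
  = 2.43e42 / 6.67e-11
  = 3.64e52 W

3.64e52 W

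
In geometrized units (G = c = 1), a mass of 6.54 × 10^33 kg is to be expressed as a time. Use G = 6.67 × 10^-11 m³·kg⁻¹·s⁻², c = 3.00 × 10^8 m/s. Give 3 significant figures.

0.0162 s

Mass → time via G/c³.
6.54 × 10^33 kg × (G/c³) = 0.0162 s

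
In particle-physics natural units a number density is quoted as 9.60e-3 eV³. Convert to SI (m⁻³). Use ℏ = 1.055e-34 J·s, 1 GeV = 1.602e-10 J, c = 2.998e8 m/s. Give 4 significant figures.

Number density is [L]⁻³ = [E]³/(ℏc)³.
1 GeV³ → 1/(ℏc)³ × (1 GeV in J)³ = 1.299e47 m⁻³.
Convert the energy scale: 9.60e-3 eV³ = 9.60e-30 GeV³.
Result: 9.60e-30 × 1.299e47 = 1.247e18 m⁻³.

1.247e18 m⁻³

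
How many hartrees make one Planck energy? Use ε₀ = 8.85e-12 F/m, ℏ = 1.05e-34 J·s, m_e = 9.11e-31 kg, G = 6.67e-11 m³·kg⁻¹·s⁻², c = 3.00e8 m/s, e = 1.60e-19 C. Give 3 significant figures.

4.47e26

Planck energy: E_P = √(ℏc⁵/G) = 1.96e9 J
hartree: E_h = m_e e⁴/(4πε₀ℏ)² = 4.38e-18 J
ratio = 1.96e9 / 4.38e-18 = 4.47e26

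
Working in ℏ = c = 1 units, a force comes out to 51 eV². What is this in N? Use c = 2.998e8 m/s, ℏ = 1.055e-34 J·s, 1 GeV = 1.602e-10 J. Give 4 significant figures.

4.138e-11 N

Force is [E]/[L] = [E]²/(ℏc); restore (ℏc)⁻¹.
1 GeV² → 1/(ℏc) × (1 GeV in J)² = 8.114e5 N.
Convert the energy scale: 51 eV² = 5.10e-17 GeV².
Result: 5.10e-17 × 8.114e5 = 4.138e-11 N.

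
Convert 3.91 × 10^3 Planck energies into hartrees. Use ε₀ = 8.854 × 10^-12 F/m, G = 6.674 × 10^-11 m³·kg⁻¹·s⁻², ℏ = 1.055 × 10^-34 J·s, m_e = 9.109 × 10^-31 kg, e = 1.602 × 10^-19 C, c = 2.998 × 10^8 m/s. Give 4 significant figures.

1.757 × 10^30

Planck energy: E_P = √(ℏc⁵/G) = 1.957 × 10^9 J
hartree: E_h = m_e e⁴/(4πε₀ℏ)² = 4.354 × 10^-18 J
3.91 × 10^3 × 1.957 × 10^9 / 4.354 × 10^-18 = 1.757 × 10^30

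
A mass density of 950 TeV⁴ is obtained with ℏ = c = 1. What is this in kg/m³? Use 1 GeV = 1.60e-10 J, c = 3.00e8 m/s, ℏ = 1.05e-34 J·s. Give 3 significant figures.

2.21e35 kg/m³

Mass density is [E]/(c²[L]³) = [E]⁴/(ℏ³c⁵).
1 GeV⁴ → 1/(ℏ³c⁵) × (1 GeV in J)⁴ = 2.33e20 kg/m³.
Convert the energy scale: 950 TeV⁴ = 9.50e14 GeV⁴.
Result: 9.50e14 × 2.33e20 = 2.21e35 kg/m³.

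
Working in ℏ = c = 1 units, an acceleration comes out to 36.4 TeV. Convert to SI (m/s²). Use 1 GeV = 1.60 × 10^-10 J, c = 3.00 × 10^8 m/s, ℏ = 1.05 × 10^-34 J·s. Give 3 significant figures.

Acceleration is [L]/[T]² = c·[E]/ℏ.
1 GeV → c/ℏ × (1 GeV in J) = 4.57 × 10^32 m/s².
Convert the energy scale: 36.4 TeV = 3.64 × 10^4 GeV.
Result: 3.64 × 10^4 × 4.57 × 10^32 = 1.66 × 10^37 m/s².

1.66 × 10^37 m/s²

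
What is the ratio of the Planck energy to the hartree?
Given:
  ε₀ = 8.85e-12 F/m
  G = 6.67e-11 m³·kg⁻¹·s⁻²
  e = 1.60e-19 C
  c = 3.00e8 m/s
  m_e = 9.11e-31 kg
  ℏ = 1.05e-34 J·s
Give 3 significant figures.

4.47e26

Planck energy: E_P = √(ℏc⁵/G) = 1.96e9 J
hartree: E_h = m_e e⁴/(4πε₀ℏ)² = 4.38e-18 J
ratio = 1.96e9 / 4.38e-18 = 4.47e26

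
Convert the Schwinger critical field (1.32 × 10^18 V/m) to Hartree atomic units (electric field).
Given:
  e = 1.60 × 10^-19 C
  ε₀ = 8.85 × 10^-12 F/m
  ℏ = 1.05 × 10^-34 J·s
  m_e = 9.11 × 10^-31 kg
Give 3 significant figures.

2.54 × 10^6

atomic unit of electric field: E_au = E_h/(e a₀) = m_e²e⁵/((4πε₀)³ℏ⁴) = 5.20 × 10^11 V/m.
1.32 × 10^18 / 5.20 × 10^11 = 2.54 × 10^6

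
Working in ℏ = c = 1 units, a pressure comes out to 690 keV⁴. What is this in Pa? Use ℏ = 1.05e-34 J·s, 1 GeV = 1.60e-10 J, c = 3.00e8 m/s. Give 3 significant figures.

Pressure is [E]/[L]³ = [E]⁴/(ℏc)³.
1 GeV⁴ → 1/(ℏc)³ × (1 GeV in J)⁴ = 2.10e37 Pa.
Convert the energy scale: 690 keV⁴ = 6.90e-22 GeV⁴.
Result: 6.90e-22 × 2.10e37 = 1.45e16 Pa.

1.45e16 Pa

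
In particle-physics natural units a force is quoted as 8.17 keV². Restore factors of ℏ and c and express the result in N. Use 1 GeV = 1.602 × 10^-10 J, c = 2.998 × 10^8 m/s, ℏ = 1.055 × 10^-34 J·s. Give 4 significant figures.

6.629 × 10^-6 N

Force is [E]/[L] = [E]²/(ℏc); restore (ℏc)⁻¹.
1 GeV² → 1/(ℏc) × (1 GeV in J)² = 8.114 × 10^5 N.
Convert the energy scale: 8.17 keV² = 8.17 × 10^-12 GeV².
Result: 8.17 × 10^-12 × 8.114 × 10^5 = 6.629 × 10^-6 N.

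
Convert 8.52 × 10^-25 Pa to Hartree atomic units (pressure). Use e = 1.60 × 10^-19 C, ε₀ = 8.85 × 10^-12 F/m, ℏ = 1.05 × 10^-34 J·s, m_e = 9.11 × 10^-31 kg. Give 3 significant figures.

atomic unit of pressure: P_au = E_h/a₀³ = m_e⁴e¹⁰/((4πε₀)⁵ℏ⁸) = 3.01 × 10^13 Pa.
8.52 × 10^-25 / 3.01 × 10^13 = 2.83 × 10^-38

2.83 × 10^-38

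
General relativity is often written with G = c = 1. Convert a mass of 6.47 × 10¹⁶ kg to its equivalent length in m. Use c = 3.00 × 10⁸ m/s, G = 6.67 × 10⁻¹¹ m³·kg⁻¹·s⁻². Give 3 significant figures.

4.79 × 10⁻¹¹ m

In G = c = 1 units mass has dimensions of length; the conversion factor is G/c².
6.47 × 10¹⁶ kg × (G/c²) = 4.79 × 10⁻¹¹ m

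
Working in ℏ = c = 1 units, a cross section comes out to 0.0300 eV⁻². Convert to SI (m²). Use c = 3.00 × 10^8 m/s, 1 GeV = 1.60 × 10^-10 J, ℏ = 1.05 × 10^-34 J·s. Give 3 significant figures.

1.16 × 10^-15 m²

Area is [L]² = [E]⁻²·(ℏc)²; restore (ℏc)².
1 GeV⁻² → (ℏc)² × (1 GeV in J)⁻² = 3.88 × 10^-32 m².
Convert the energy scale: 0.0300 eV⁻² = 3.00 × 10^16 GeV⁻².
Result: 3.00 × 10^16 × 3.88 × 10^-32 = 1.16 × 10^-15 m².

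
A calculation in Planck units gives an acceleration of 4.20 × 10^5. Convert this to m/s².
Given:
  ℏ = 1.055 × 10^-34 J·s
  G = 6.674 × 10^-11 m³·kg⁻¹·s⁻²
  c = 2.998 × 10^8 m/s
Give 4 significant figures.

One Planck acceleration: a_P = √(c⁷/(ℏG)) = 5.560 × 10^51 m/s².
4.20 × 10^5 × 5.560 × 10^51 m/s² = 2.335 × 10^57 m/s²

2.335 × 10^57 m/s²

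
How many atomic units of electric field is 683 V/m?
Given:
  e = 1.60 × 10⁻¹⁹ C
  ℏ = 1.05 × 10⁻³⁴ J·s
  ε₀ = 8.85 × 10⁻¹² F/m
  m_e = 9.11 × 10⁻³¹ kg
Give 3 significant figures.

atomic unit of electric field: E_au = E_h/(e a₀) = m_e²e⁵/((4πε₀)³ℏ⁴) = 5.20 × 10¹¹ V/m.
683 / 5.20 × 10¹¹ = 1.31 × 10⁻⁹

1.31 × 10⁻⁹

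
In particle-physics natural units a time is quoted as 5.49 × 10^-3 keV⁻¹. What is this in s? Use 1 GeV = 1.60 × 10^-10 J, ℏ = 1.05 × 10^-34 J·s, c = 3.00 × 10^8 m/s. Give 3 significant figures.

A time is [E]⁻¹ in ℏ=c=1; restore one factor of ℏ.
1 GeV⁻¹ → ℏ × (1 GeV in J)⁻¹ = 6.56 × 10^-25 s.
Convert the energy scale: 5.49 × 10^-3 keV⁻¹ = 5.49 × 10^3 GeV⁻¹.
Result: 5.49 × 10^3 × 6.56 × 10^-25 = 3.60 × 10^-21 s.

3.60 × 10^-21 s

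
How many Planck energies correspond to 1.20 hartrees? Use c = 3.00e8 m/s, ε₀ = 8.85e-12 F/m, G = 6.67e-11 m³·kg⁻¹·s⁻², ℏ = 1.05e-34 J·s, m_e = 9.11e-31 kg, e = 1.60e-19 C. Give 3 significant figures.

2.69e-27

hartree: E_h = m_e e⁴/(4πε₀ℏ)² = 4.38e-18 J
Planck energy: E_P = √(ℏc⁵/G) = 1.96e9 J
1.20 × 4.38e-18 / 1.96e9 = 2.69e-27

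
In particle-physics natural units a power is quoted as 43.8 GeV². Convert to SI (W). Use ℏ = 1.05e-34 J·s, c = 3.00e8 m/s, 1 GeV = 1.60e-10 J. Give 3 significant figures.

1.07e16 W

Power is [E]/[T] = [E]²/ℏ.
1 GeV² → 1/ℏ × (1 GeV in J)² = 2.44e14 W.
Result: 43.8 × 2.44e14 = 1.07e16 W.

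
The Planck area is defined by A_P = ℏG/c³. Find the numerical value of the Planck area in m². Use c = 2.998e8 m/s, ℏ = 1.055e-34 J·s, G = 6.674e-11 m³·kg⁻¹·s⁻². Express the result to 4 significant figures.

2.613e-70 m²

A_P = ℏG/c³
  = 7.041e-45 / 2.695e25
  = 2.613e-70 m²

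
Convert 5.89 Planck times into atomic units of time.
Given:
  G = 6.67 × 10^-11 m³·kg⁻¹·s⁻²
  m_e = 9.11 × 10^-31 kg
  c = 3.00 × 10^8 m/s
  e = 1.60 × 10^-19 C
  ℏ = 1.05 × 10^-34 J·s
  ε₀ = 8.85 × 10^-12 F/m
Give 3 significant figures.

Planck time: t_P = √(ℏG/c⁵) = 5.37 × 10^-44 s
atomic unit of time: τ_au = (4πε₀)²ℏ³/(m_e e⁴) = 2.40 × 10^-17 s
5.89 × 5.37 × 10^-44 / 2.40 × 10^-17 = 1.32 × 10^-26

1.32 × 10^-26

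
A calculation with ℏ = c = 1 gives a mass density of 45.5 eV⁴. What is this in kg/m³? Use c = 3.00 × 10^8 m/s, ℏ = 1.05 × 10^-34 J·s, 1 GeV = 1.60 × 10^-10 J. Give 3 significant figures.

1.06 × 10^-14 kg/m³

Mass density is [E]/(c²[L]³) = [E]⁴/(ℏ³c⁵).
1 GeV⁴ → 1/(ℏ³c⁵) × (1 GeV in J)⁴ = 2.33 × 10^20 kg/m³.
Convert the energy scale: 45.5 eV⁴ = 4.55 × 10^-35 GeV⁴.
Result: 4.55 × 10^-35 × 2.33 × 10^20 = 1.06 × 10^-14 kg/m³.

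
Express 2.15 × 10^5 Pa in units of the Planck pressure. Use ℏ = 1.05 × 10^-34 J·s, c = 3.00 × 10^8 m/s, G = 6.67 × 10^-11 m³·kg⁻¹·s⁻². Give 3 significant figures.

Planck pressure: p_P = c⁷/(ℏG²) = 4.68 × 10^113 Pa.
2.15 × 10^5 / 4.68 × 10^113 = 4.59 × 10^-109

4.59 × 10^-109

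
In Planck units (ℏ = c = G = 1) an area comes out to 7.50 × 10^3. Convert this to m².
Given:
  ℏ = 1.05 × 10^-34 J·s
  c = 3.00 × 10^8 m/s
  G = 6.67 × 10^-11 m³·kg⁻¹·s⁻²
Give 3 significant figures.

1.95 × 10^-66 m²

One Planck area: A_P = ℏG/c³ = 2.59 × 10^-70 m².
7.50 × 10^3 × 2.59 × 10^-70 m² = 1.95 × 10^-66 m²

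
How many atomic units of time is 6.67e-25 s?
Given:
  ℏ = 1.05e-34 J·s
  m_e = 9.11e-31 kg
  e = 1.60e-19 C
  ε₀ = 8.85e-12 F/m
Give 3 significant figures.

2.78e-8

atomic unit of time: τ_au = (4πε₀)²ℏ³/(m_e e⁴) = 2.40e-17 s.
6.67e-25 / 2.40e-17 = 2.78e-8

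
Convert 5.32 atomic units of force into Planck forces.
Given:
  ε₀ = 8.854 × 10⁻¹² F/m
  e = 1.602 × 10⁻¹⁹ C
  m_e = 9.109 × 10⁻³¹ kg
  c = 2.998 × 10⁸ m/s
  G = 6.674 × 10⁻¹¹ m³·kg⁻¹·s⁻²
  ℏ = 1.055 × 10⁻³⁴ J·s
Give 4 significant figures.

3.613 × 10⁻⁵¹

atomic unit of force: F_au = E_h/a₀ = m_e²e⁶/((4πε₀)³ℏ⁴) = 8.220 × 10⁻⁸ N
Planck force: F_P = c⁴/G = 1.210 × 10⁴⁴ N
5.32 × 8.220 × 10⁻⁸ / 1.210 × 10⁴⁴ = 3.613 × 10⁻⁵¹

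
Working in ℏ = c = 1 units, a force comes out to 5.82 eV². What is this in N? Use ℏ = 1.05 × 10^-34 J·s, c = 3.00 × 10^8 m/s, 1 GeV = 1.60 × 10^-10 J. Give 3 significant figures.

4.73 × 10^-12 N

Force is [E]/[L] = [E]²/(ℏc); restore (ℏc)⁻¹.
1 GeV² → 1/(ℏc) × (1 GeV in J)² = 8.13 × 10^5 N.
Convert the energy scale: 5.82 eV² = 5.82 × 10^-18 GeV².
Result: 5.82 × 10^-18 × 8.13 × 10^5 = 4.73 × 10^-12 N.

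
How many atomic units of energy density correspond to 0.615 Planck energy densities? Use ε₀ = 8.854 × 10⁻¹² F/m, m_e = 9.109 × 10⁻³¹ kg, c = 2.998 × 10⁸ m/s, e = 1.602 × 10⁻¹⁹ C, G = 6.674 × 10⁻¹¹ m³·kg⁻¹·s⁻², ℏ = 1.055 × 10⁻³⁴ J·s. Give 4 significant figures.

Planck energy density: u_P = c⁷/(ℏG²) = 4.632 × 10¹¹³ J/m³
atomic unit of energy density: u_au = E_h/a₀³ = m_e⁴e¹⁰/((4πε₀)⁵ℏ⁸) = 2.929 × 10¹³ J/m³
0.615 × 4.632 × 10¹¹³ / 2.929 × 10¹³ = 9.726 × 10⁹⁹

9.726 × 10⁹⁹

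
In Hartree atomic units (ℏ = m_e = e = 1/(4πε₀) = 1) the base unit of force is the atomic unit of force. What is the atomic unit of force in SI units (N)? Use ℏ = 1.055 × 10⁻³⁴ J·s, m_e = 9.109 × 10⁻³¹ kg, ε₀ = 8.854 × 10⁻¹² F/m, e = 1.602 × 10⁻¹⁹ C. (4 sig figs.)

F_au = E_h/a₀ = m_e²e⁶/((4πε₀)³ℏ⁴)
E_h = 4.354 × 10⁻¹⁸ J
a₀ = 5.297 × 10⁻¹¹ m
E_h/a₀ = 8.220 × 10⁻⁸ N

8.220 × 10⁻⁸ N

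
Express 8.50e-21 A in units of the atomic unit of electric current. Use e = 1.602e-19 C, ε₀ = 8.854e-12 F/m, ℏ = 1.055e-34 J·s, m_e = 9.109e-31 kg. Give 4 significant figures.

1.286e-18

atomic unit of electric current: I_au = e E_h/ℏ = m_e e⁵/((4πε₀)²ℏ³) = 6.612e-3 A.
8.50e-21 / 6.612e-3 = 1.286e-18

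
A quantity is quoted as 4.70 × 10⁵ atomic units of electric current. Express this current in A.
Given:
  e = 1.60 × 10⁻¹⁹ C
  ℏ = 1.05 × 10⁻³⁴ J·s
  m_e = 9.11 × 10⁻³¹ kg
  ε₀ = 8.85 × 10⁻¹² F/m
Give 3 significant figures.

One atomic unit of electric current: I_au = e E_h/ℏ = m_e e⁵/((4πε₀)²ℏ³) = 6.67 × 10⁻³ A.
4.70 × 10⁵ × 6.67 × 10⁻³ A = 3.14 × 10³ A

3.14 × 10³ A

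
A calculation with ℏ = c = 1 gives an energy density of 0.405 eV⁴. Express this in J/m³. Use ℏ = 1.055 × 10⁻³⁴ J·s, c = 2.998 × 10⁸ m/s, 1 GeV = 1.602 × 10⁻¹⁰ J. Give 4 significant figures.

[E]/[L]³ = [E]⁴/(ℏc)³; restore (ℏc)⁻³.
1 GeV⁴ → 1/(ℏc)³ × (1 GeV in J)⁴ = 2.082 × 10³⁷ J/m³.
Convert the energy scale: 0.405 eV⁴ = 4.05 × 10⁻³⁷ GeV⁴.
Result: 4.05 × 10⁻³⁷ × 2.082 × 10³⁷ = 8.430 J/m³.

8.430 J/m³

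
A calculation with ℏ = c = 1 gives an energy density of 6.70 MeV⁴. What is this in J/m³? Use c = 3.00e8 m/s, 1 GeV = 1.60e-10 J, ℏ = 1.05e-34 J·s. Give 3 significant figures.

[E]/[L]³ = [E]⁴/(ℏc)³; restore (ℏc)⁻³.
1 GeV⁴ → 1/(ℏc)³ × (1 GeV in J)⁴ = 2.10e37 J/m³.
Convert the energy scale: 6.70 MeV⁴ = 6.70e-12 GeV⁴.
Result: 6.70e-12 × 2.10e37 = 1.40e26 J/m³.

1.40e26 J/m³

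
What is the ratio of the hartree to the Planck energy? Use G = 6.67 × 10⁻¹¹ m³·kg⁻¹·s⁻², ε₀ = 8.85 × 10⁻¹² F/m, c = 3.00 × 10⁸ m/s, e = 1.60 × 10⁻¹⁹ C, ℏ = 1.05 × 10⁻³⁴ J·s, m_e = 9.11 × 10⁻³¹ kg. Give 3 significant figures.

hartree: E_h = m_e e⁴/(4πε₀ℏ)² = 4.38 × 10⁻¹⁸ J
Planck energy: E_P = √(ℏc⁵/G) = 1.96 × 10⁹ J
ratio = 4.38 × 10⁻¹⁸ / 1.96 × 10⁹ = 2.24 × 10⁻²⁷

2.24 × 10⁻²⁷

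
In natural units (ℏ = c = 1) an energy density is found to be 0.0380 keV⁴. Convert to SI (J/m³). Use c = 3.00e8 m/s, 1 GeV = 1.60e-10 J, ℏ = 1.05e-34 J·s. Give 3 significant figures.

[E]/[L]³ = [E]⁴/(ℏc)³; restore (ℏc)⁻³.
1 GeV⁴ → 1/(ℏc)³ × (1 GeV in J)⁴ = 2.10e37 J/m³.
Convert the energy scale: 0.0380 keV⁴ = 3.80e-26 GeV⁴.
Result: 3.80e-26 × 2.10e37 = 7.97e11 J/m³.

7.97e11 J/m³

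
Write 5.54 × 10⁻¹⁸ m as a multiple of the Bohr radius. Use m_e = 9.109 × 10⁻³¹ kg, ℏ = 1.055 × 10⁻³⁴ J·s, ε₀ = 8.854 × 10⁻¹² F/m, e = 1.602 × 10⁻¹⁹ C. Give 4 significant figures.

Bohr radius: a₀ = 4πε₀ℏ²/(m_e e²) = 5.297 × 10⁻¹¹ m.
5.54 × 10⁻¹⁸ / 5.297 × 10⁻¹¹ = 1.046 × 10⁻⁷

1.046 × 10⁻⁷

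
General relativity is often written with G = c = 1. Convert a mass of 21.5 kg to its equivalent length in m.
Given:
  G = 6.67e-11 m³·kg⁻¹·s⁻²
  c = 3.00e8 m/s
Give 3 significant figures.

1.59e-26 m

In G = c = 1 units mass has dimensions of length; the conversion factor is G/c².
21.5 kg × (G/c²) = 1.59e-26 m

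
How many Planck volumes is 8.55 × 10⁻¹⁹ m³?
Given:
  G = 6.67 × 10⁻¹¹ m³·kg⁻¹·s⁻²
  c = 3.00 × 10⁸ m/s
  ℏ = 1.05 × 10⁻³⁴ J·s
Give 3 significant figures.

2.05 × 10⁸⁶

Planck volume: V_P = (ℏG/c³)^(3/2) = 4.18 × 10⁻¹⁰⁵ m³.
8.55 × 10⁻¹⁹ / 4.18 × 10⁻¹⁰⁵ = 2.05 × 10⁸⁶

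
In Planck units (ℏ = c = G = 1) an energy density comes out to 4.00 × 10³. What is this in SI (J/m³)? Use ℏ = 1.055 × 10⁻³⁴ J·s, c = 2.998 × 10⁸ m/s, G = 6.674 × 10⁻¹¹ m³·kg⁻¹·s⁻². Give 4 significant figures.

1.853 × 10¹¹⁷ J/m³

One Planck energy density: u_P = c⁷/(ℏG²) = 4.632 × 10¹¹³ J/m³.
4.00 × 10³ × 4.632 × 10¹¹³ J/m³ = 1.853 × 10¹¹⁷ J/m³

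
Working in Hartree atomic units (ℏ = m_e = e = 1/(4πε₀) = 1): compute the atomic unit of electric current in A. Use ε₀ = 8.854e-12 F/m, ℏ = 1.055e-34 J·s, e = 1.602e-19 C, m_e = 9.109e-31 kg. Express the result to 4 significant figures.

6.612e-3 A

The unique combination of the constants set to 1 with dimensions of current is I_au = e E_h/ℏ = m_e e⁵/((4πε₀)²ℏ³).
E_h = 4.354e-18 J
e·E_h/ℏ = 6.612e-3 A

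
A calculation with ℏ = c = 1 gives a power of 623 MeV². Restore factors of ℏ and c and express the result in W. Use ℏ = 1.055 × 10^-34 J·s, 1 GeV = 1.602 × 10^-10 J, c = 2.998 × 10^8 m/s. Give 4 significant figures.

Power is [E]/[T] = [E]²/ℏ.
1 GeV² → 1/ℏ × (1 GeV in J)² = 2.433 × 10^14 W.
Convert the energy scale: 623 MeV² = 6.23 × 10^-4 GeV².
Result: 6.23 × 10^-4 × 2.433 × 10^14 = 1.516 × 10^11 W.

1.516 × 10^11 W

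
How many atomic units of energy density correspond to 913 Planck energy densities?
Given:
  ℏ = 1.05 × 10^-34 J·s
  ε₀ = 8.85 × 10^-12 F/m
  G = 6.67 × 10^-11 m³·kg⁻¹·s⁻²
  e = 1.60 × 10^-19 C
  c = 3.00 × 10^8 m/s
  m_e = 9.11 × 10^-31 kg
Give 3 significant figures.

Planck energy density: u_P = c⁷/(ℏG²) = 4.68 × 10^113 J/m³
atomic unit of energy density: u_au = E_h/a₀³ = m_e⁴e¹⁰/((4πε₀)⁵ℏ⁸) = 3.01 × 10^13 J/m³
913 × 4.68 × 10^113 / 3.01 × 10^13 = 1.42 × 10^103

1.42 × 10^103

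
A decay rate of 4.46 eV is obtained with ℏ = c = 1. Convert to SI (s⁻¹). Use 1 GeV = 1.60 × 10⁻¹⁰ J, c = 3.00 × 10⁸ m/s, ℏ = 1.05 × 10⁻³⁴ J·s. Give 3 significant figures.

A rate is [E]/ℏ; divide by ℏ.
1 GeV → 1/ℏ × (1 GeV in J) = 1.52 × 10²⁴ s⁻¹.
Convert the energy scale: 4.46 eV = 4.46 × 10⁻⁹ GeV.
Result: 4.46 × 10⁻⁹ × 1.52 × 10²⁴ = 6.80 × 10¹⁵ s⁻¹.

6.80 × 10¹⁵ s⁻¹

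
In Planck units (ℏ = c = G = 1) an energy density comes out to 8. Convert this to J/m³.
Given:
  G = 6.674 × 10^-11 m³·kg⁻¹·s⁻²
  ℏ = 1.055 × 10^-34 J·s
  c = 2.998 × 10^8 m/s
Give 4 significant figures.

3.706 × 10^114 J/m³

One Planck energy density: u_P = c⁷/(ℏG²) = 4.632 × 10^113 J/m³.
8 × 4.632 × 10^113 J/m³ = 3.706 × 10^114 J/m³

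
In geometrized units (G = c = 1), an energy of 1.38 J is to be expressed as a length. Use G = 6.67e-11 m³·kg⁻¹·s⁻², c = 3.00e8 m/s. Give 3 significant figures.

1.14e-44 m

Energy → length via G/c⁴.
1.38 J × (G/c⁴) = 1.14e-44 m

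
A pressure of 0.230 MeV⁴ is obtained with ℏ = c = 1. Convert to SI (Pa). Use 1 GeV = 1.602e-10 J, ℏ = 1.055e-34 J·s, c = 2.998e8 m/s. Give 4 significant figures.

4.788e24 Pa

Pressure is [E]/[L]³ = [E]⁴/(ℏc)³.
1 GeV⁴ → 1/(ℏc)³ × (1 GeV in J)⁴ = 2.082e37 Pa.
Convert the energy scale: 0.230 MeV⁴ = 2.30e-13 GeV⁴.
Result: 2.30e-13 × 2.082e37 = 4.788e24 Pa.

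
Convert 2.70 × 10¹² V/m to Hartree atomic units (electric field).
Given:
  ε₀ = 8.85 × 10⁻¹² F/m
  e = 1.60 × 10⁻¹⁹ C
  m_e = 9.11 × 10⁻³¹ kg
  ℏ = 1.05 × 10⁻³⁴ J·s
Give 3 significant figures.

5.19

atomic unit of electric field: E_au = E_h/(e a₀) = m_e²e⁵/((4πε₀)³ℏ⁴) = 5.20 × 10¹¹ V/m.
2.70 × 10¹² / 5.20 × 10¹¹ = 5.19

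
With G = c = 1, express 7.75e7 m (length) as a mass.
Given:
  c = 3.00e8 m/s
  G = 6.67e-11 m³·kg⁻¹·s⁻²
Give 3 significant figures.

Length → mass via c²/G.
7.75e7 m × (c²/G) = 1.05e35 kg

1.05e35 kg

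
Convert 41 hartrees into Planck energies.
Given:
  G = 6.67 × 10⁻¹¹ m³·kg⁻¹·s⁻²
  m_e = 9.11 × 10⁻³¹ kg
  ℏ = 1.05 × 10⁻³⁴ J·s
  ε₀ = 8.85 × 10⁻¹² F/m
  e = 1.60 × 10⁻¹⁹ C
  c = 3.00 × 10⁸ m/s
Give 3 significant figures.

hartree: E_h = m_e e⁴/(4πε₀ℏ)² = 4.38 × 10⁻¹⁸ J
Planck energy: E_P = √(ℏc⁵/G) = 1.96 × 10⁹ J
41 × 4.38 × 10⁻¹⁸ / 1.96 × 10⁹ = 9.18 × 10⁻²⁶

9.18 × 10⁻²⁶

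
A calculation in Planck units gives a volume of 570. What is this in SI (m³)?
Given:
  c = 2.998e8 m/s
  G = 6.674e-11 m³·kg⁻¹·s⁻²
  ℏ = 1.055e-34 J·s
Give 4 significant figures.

2.408e-102 m³

One Planck volume: V_P = (ℏG/c³)^(3/2) = 4.224e-105 m³.
570 × 4.224e-105 m³ = 2.408e-102 m³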